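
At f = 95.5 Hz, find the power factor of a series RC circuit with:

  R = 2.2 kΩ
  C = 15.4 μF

Step 1 — Angular frequency: ω = 2π·f = 2π·95.5 = 600 rad/s.
Step 2 — Component impedances:
  R: Z = R = 2200 Ω
  C: Z = 1/(jωC) = -j/(ω·C) = 0 - j108.2 Ω
Step 3 — Series combination: Z_total = R + C = 2200 - j108.2 Ω = 2203∠-2.8° Ω.
Step 4 — Power factor: PF = cos(φ) = Re(Z)/|Z| = 2200/2202.7 = 0.9988.
Step 5 — Type: Im(Z) = -108.2 ⇒ leading (phase φ = -2.8°).

PF = 0.9988 (leading, φ = -2.8°)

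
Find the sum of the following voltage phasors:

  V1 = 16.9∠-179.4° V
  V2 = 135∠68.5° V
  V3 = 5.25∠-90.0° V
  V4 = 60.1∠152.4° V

Step 1 — Convert each phasor to rectangular form:
  V1 = 16.9·(cos(-179.4°) + j·sin(-179.4°)) = -16.9 - j0.177 V
  V2 = 135·(cos(68.5°) + j·sin(68.5°)) = 49.48 + j125.6 V
  V3 = 5.25·(cos(-90.0°) + j·sin(-90.0°)) = 0 - j5.25 V
  V4 = 60.1·(cos(152.4°) + j·sin(152.4°)) = -53.26 + j27.84 V
Step 2 — Sum components: V_total = -20.68 + j148 V.
Step 3 — Convert to polar: |V_total| = 149.5 V, ∠V_total = 98.0°.

V_total = 149.5∠98.0° V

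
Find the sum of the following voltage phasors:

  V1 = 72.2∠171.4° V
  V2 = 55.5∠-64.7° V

Step 1 — Convert each phasor to rectangular form:
  V1 = 72.2·(cos(171.4°) + j·sin(171.4°)) = -71.39 + j10.8 V
  V2 = 55.5·(cos(-64.7°) + j·sin(-64.7°)) = 23.72 - j50.18 V
Step 2 — Sum components: V_total = -47.67 - j39.38 V.
Step 3 — Convert to polar: |V_total| = 61.83 V, ∠V_total = -140.4°.

V_total = 61.83∠-140.4° V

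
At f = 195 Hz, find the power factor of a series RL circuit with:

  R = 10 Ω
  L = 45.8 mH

Step 1 — Angular frequency: ω = 2π·f = 2π·195 = 1225 rad/s.
Step 2 — Component impedances:
  R: Z = R = 10 Ω
  L: Z = jωL = j·1225·0.0458 = 0 + j56.12 Ω
Step 3 — Series combination: Z_total = R + L = 10 + j56.12 Ω = 57∠79.9° Ω.
Step 4 — Power factor: PF = cos(φ) = Re(Z)/|Z| = 10/57 = 0.1754.
Step 5 — Type: Im(Z) = 56.12 ⇒ lagging (phase φ = 79.9°).

PF = 0.1754 (lagging, φ = 79.9°)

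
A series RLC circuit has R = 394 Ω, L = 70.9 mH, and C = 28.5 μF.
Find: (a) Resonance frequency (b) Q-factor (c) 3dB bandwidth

Step 1 — Resonance condition Im(Z)=0 gives ω₀ = 1/√(LC).
Step 2 — ω₀ = 1/√(0.0709·2.85e-05) = 703.5 rad/s.
Step 3 — f₀ = ω₀/(2π) = 112 Hz.
Step 4 — Series Q: Q = ω₀L/R = 703.5·0.0709/394 = 0.1266.
Step 5 — 3dB bandwidth: Δω = ω₀/Q = 5557 rad/s; BW = Δω/(2π) = 884.4 Hz.

(a) f₀ = 112 Hz  (b) Q = 0.1266  (c) BW = 884.4 Hz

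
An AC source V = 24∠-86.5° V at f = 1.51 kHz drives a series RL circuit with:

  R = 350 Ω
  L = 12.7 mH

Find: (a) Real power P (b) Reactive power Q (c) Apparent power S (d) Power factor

Step 1 — Angular frequency: ω = 2π·f = 2π·1510 = 9488 rad/s.
Step 2 — Component impedances:
  R: Z = R = 350 Ω
  L: Z = jωL = j·9488·0.0127 = 0 + j120.5 Ω
Step 3 — Series combination: Z_total = R + L = 350 + j120.5 Ω = 370.2∠19.0° Ω.
Step 4 — Source phasor: V = 24∠-86.5° V = 1.465 - j23.96 V.
Step 5 — Current: I = V / Z = -0.01732 - j0.06248 A = 0.06484∠-105.5° A.
Step 6 — Complex power: S = V·I* = 1.471 + j0.5065 VA.
Step 7 — Real power: P = Re(S) = 1.471 W.
Step 8 — Reactive power: Q = Im(S) = 0.5065 VAR.
Step 9 — Apparent power: |S| = 1.556 VA.
Step 10 — Power factor: PF = P/|S| = 0.9455 (lagging).

(a) P = 1.471 W  (b) Q = 0.5065 VAR  (c) S = 1.556 VA  (d) PF = 0.9455 (lagging)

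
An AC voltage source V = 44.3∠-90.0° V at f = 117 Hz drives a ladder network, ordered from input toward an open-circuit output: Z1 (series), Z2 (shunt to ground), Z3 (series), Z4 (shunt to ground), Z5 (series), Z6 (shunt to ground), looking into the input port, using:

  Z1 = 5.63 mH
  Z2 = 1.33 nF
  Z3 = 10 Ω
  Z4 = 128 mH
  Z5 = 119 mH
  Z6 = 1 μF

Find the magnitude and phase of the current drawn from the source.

Step 1 — Angular frequency: ω = 2π·f = 2π·117 = 735.1 rad/s.
Step 2 — Component impedances:
  Z1: Z = jωL = j·735.1·0.00563 = 0 + j4.139 Ω
  Z2: Z = 1/(jωC) = -j/(ω·C) = 0 - j1.023e+06 Ω
  Z3: Z = R = 10 Ω
  Z4: Z = jωL = j·735.1·0.128 = 0 + j94.1 Ω
  Z5: Z = jωL = j·735.1·0.119 = 0 + j87.48 Ω
  Z6: Z = 1/(jωC) = -j/(ω·C) = 0 - j1360 Ω
Step 3 — Ladder network (open output): work backward from the far end, alternating series and parallel combinations. Z_in = 10 + j105.8 Ω = 106.2∠84.6° Ω.
Step 4 — Source phasor: V = 44.3∠-90.0° V = 0 - j44.3 V.
Step 5 — Ohm's law: I = V / Z_total = (0 - j44.3) / (10 + j105.8) = -0.4152 - j0.03926 A.
Step 6 — Convert to polar: |I| = 0.417 A, ∠I = -174.6°.

I = 0.417∠-174.6° A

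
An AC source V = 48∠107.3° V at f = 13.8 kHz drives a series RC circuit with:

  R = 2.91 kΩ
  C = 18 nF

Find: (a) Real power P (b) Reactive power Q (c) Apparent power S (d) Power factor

Step 1 — Angular frequency: ω = 2π·f = 2π·1.38e+04 = 8.671e+04 rad/s.
Step 2 — Component impedances:
  R: Z = R = 2910 Ω
  C: Z = 1/(jωC) = -j/(ω·C) = 0 - j640.7 Ω
Step 3 — Series combination: Z_total = R + C = 2910 - j640.7 Ω = 2980∠-12.4° Ω.
Step 4 — Source phasor: V = 48∠107.3° V = -14.27 + j45.83 V.
Step 5 — Current: I = V / Z = -0.007986 + j0.01399 A = 0.01611∠119.7° A.
Step 6 — Complex power: S = V·I* = 0.7551 - j0.1663 VA.
Step 7 — Real power: P = Re(S) = 0.7551 W.
Step 8 — Reactive power: Q = Im(S) = -0.1663 VAR.
Step 9 — Apparent power: |S| = 0.7732 VA.
Step 10 — Power factor: PF = P/|S| = 0.9766 (leading).

(a) P = 0.7551 W  (b) Q = -0.1663 VAR  (c) S = 0.7732 VA  (d) PF = 0.9766 (leading)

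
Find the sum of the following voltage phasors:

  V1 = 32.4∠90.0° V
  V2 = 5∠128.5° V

Step 1 — Convert each phasor to rectangular form:
  V1 = 32.4·(cos(90.0°) + j·sin(90.0°)) = 0 + j32.4 V
  V2 = 5·(cos(128.5°) + j·sin(128.5°)) = -3.113 + j3.913 V
Step 2 — Sum components: V_total = -3.113 + j36.31 V.
Step 3 — Convert to polar: |V_total| = 36.45 V, ∠V_total = 94.9°.

V_total = 36.45∠94.9° V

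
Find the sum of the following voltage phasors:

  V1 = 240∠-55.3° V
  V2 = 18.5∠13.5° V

Step 1 — Convert each phasor to rectangular form:
  V1 = 240·(cos(-55.3°) + j·sin(-55.3°)) = 136.6 - j197.3 V
  V2 = 18.5·(cos(13.5°) + j·sin(13.5°)) = 17.99 + j4.319 V
Step 2 — Sum components: V_total = 154.6 - j193 V.
Step 3 — Convert to polar: |V_total| = 247.3 V, ∠V_total = -51.3°.

V_total = 247.3∠-51.3° V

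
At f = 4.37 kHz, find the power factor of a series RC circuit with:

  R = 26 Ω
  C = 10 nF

Step 1 — Angular frequency: ω = 2π·f = 2π·4370 = 2.746e+04 rad/s.
Step 2 — Component impedances:
  R: Z = R = 26 Ω
  C: Z = 1/(jωC) = -j/(ω·C) = 0 - j3642 Ω
Step 3 — Series combination: Z_total = R + C = 26 - j3642 Ω = 3642∠-89.6° Ω.
Step 4 — Power factor: PF = cos(φ) = Re(Z)/|Z| = 26/3642 = 0.007139.
Step 5 — Type: Im(Z) = -3642 ⇒ leading (phase φ = -89.6°).

PF = 0.007139 (leading, φ = -89.6°)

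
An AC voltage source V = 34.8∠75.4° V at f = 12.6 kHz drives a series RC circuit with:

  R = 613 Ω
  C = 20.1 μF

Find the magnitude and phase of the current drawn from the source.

Step 1 — Angular frequency: ω = 2π·f = 2π·1.26e+04 = 7.917e+04 rad/s.
Step 2 — Component impedances:
  R: Z = R = 613 Ω
  C: Z = 1/(jωC) = -j/(ω·C) = 0 - j0.6284 Ω
Step 3 — Series combination: Z_total = R + C = 613 - j0.6284 Ω = 613∠-0.1° Ω.
Step 4 — Source phasor: V = 34.8∠75.4° V = 8.772 + j33.68 V.
Step 5 — Ohm's law: I = V / Z_total = (8.772 + j33.68) / (613 - j0.6284) = 0.01425 + j0.05495 A.
Step 6 — Convert to polar: |I| = 0.05677 A, ∠I = 75.5°.

I = 0.05677∠75.5° A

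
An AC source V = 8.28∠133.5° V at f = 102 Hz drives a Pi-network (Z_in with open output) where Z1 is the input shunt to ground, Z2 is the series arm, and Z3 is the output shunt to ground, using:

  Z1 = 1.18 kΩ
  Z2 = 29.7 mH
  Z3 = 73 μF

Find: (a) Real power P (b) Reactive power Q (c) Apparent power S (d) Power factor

Step 1 — Angular frequency: ω = 2π·f = 2π·102 = 640.9 rad/s.
Step 2 — Component impedances:
  Z1: Z = R = 1180 Ω
  Z2: Z = jωL = j·640.9·0.0297 = 0 + j19.03 Ω
  Z3: Z = 1/(jωC) = -j/(ω·C) = 0 - j21.37 Ω
Step 3 — With open output, the series arm Z2 and the output shunt Z3 appear in series to ground: Z2 + Z3 = 0 - j2.34 Ω.
Step 4 — Parallel with input shunt Z1: Z_in = Z1 || (Z2 + Z3) = 0.004641 - j2.34 Ω = 2.34∠-89.9° Ω.
Step 5 — Source phasor: V = 8.28∠133.5° V = -5.7 + j6.006 V.
Step 6 — Current: I = V / Z = -2.571 - j2.43 A = 3.538∠-136.6° A.
Step 7 — Complex power: S = V·I* = 0.0581 - j29.3 VA.
Step 8 — Real power: P = Re(S) = 0.0581 W.
Step 9 — Reactive power: Q = Im(S) = -29.3 VAR.
Step 10 — Apparent power: |S| = 29.3 VA.
Step 11 — Power factor: PF = P/|S| = 0.001983 (leading).

(a) P = 0.0581 W  (b) Q = -29.3 VAR  (c) S = 29.3 VA  (d) PF = 0.001983 (leading)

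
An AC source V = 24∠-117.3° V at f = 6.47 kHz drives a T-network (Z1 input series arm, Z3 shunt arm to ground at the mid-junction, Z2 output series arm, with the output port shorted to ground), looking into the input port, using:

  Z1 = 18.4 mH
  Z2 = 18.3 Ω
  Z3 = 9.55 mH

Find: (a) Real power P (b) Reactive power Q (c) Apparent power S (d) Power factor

Step 1 — Angular frequency: ω = 2π·f = 2π·6470 = 4.065e+04 rad/s.
Step 2 — Component impedances:
  Z1: Z = jωL = j·4.065e+04·0.0184 = 0 + j748 Ω
  Z2: Z = R = 18.3 Ω
  Z3: Z = jωL = j·4.065e+04·0.00955 = 0 + j388.2 Ω
Step 3 — With the output port shorted to ground, the output series arm Z2 runs from the junction to ground; the shunt arm Z3 also runs from the junction to ground. They appear in parallel: Z3 || Z2 = 18.26 + j0.8607 Ω.
Step 4 — Series with input arm Z1: Z_in = Z1 + (Z3 || Z2) = 18.26 + j748.9 Ω = 749.1∠88.6° Ω.
Step 5 — Source phasor: V = 24∠-117.3° V = -11.01 - j21.33 V.
Step 6 — Current: I = V / Z = -0.02882 + j0.014 A = 0.03204∠154.1° A.
Step 7 — Complex power: S = V·I* = 0.01874 + j0.7687 VA.
Step 8 — Real power: P = Re(S) = 0.01874 W.
Step 9 — Reactive power: Q = Im(S) = 0.7687 VAR.
Step 10 — Apparent power: |S| = 0.7689 VA.
Step 11 — Power factor: PF = P/|S| = 0.02438 (lagging).

(a) P = 0.01874 W  (b) Q = 0.7687 VAR  (c) S = 0.7689 VA  (d) PF = 0.02438 (lagging)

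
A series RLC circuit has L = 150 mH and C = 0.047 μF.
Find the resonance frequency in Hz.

Step 1 — Resonance condition Im(Z)=0 gives ω₀ = 1/√(LC).
Step 2 — ω₀ = 1/√(0.15·4.7e-08) = 1.191e+04 rad/s.
Step 3 — f₀ = ω₀/(2π) = 1896 Hz.

f₀ = 1896 Hz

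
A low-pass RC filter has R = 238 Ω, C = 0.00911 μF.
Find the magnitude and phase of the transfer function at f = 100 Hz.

Step 1 — Angular frequency: ω = 2π·100 = 628.3 rad/s.
Step 2 — Transfer function: H(jω) = 1/(1 + jωRC).
Step 3 — Denominator: 1 + jωRC = 1 + j·628.3·238·9.11e-09 = 1 + j0.001362.
Step 4 — H = 1 - j0.001362.
Step 5 — Magnitude: |H| = 1 (-0.0 dB); phase: φ = -0.1°.

|H| = 1 (-0.0 dB), φ = -0.1°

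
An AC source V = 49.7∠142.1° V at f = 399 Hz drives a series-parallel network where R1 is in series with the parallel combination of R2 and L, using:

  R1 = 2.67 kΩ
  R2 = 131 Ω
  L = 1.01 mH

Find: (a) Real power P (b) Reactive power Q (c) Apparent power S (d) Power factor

Step 1 — Angular frequency: ω = 2π·f = 2π·399 = 2507 rad/s.
Step 2 — Component impedances:
  R1: Z = R = 2670 Ω
  R2: Z = R = 131 Ω
  L: Z = jωL = j·2507·0.00101 = 0 + j2.532 Ω
Step 3 — Parallel branch: R2 || L = 1/(1/R2 + 1/L) = 0.04892 + j2.531 Ω.
Step 4 — Series with R1: Z_total = R1 + (R2 || L) = 2670 + j2.531 Ω = 2670∠0.1° Ω.
Step 5 — Source phasor: V = 49.7∠142.1° V = -39.22 + j30.53 V.
Step 6 — Current: I = V / Z = -0.01468 + j0.01145 A = 0.01861∠142.0° A.
Step 7 — Complex power: S = V·I* = 0.9251 + j0.000877 VA.
Step 8 — Real power: P = Re(S) = 0.9251 W.
Step 9 — Reactive power: Q = Im(S) = 0.000877 VAR.
Step 10 — Apparent power: |S| = 0.9251 VA.
Step 11 — Power factor: PF = P/|S| = 1 (lagging).

(a) P = 0.9251 W  (b) Q = 0.000877 VAR  (c) S = 0.9251 VA  (d) PF = 1 (lagging)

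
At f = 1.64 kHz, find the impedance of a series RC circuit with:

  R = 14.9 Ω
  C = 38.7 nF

Step 1 — Angular frequency: ω = 2π·f = 2π·1640 = 1.03e+04 rad/s.
Step 2 — Component impedances:
  R: Z = R = 14.9 Ω
  C: Z = 1/(jωC) = -j/(ω·C) = 0 - j2508 Ω
Step 3 — Series combination: Z_total = R + C = 14.9 - j2508 Ω = 2508∠-89.7° Ω.

Z = 14.9 - j2508 Ω = 2508∠-89.7° Ω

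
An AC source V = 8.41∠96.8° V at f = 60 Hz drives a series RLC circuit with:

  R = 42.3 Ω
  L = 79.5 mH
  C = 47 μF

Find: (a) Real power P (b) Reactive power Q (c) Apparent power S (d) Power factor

Step 1 — Angular frequency: ω = 2π·f = 2π·60 = 377 rad/s.
Step 2 — Component impedances:
  R: Z = R = 42.3 Ω
  L: Z = jωL = j·377·0.0795 = 0 + j29.97 Ω
  C: Z = 1/(jωC) = -j/(ω·C) = 0 - j56.44 Ω
Step 3 — Series combination: Z_total = R + L + C = 42.3 - j26.47 Ω = 49.9∠-32.0° Ω.
Step 4 — Source phasor: V = 8.41∠96.8° V = -0.9958 + j8.351 V.
Step 5 — Current: I = V / Z = -0.1057 + j0.1313 A = 0.1685∠128.8° A.
Step 6 — Complex power: S = V·I* = 1.202 - j0.7519 VA.
Step 7 — Real power: P = Re(S) = 1.202 W.
Step 8 — Reactive power: Q = Im(S) = -0.7519 VAR.
Step 9 — Apparent power: |S| = 1.417 VA.
Step 10 — Power factor: PF = P/|S| = 0.8477 (leading).

(a) P = 1.202 W  (b) Q = -0.7519 VAR  (c) S = 1.417 VA  (d) PF = 0.8477 (leading)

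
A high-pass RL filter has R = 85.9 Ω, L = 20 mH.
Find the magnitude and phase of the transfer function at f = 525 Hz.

Step 1 — Angular frequency: ω = 2π·525 = 3299 rad/s.
Step 2 — Transfer function: H(jω) = jωL/(R + jωL).
Step 3 — Numerator jωL = j·65.97; denominator R + jωL = 85.9 + j65.97.
Step 4 — H = 0.371 + j0.4831.
Step 5 — Magnitude: |H| = 0.6091 (-4.3 dB); phase: φ = 52.5°.

|H| = 0.6091 (-4.3 dB), φ = 52.5°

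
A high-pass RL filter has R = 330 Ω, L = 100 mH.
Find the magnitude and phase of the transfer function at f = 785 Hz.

Step 1 — Angular frequency: ω = 2π·785 = 4932 rad/s.
Step 2 — Transfer function: H(jω) = jωL/(R + jωL).
Step 3 — Numerator jωL = j·493.2; denominator R + jωL = 330 + j493.2.
Step 4 — H = 0.6908 + j0.4622.
Step 5 — Magnitude: |H| = 0.8311 (-1.6 dB); phase: φ = 33.8°.

|H| = 0.8311 (-1.6 dB), φ = 33.8°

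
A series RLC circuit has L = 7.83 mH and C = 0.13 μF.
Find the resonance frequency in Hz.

Step 1 — Resonance condition Im(Z)=0 gives ω₀ = 1/√(LC).
Step 2 — ω₀ = 1/√(0.00783·1.3e-07) = 3.134e+04 rad/s.
Step 3 — f₀ = ω₀/(2π) = 4988 Hz.

f₀ = 4988 Hz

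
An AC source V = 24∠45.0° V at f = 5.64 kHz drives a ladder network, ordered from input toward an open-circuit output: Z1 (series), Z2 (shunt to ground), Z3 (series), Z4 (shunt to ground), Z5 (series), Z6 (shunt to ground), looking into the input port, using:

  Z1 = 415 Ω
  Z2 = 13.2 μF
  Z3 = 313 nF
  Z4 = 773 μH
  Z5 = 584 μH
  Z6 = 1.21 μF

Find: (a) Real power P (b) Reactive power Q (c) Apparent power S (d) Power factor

Step 1 — Angular frequency: ω = 2π·f = 2π·5640 = 3.544e+04 rad/s.
Step 2 — Component impedances:
  Z1: Z = R = 415 Ω
  Z2: Z = 1/(jωC) = -j/(ω·C) = 0 - j2.138 Ω
  Z3: Z = 1/(jωC) = -j/(ω·C) = 0 - j90.16 Ω
  Z4: Z = jωL = j·3.544e+04·0.000773 = 0 + j27.39 Ω
  Z5: Z = jωL = j·3.544e+04·0.000584 = 0 + j20.7 Ω
  Z6: Z = 1/(jωC) = -j/(ω·C) = 0 - j23.32 Ω
Step 3 — Ladder network (open output): work backward from the far end, alternating series and parallel combinations. Z_in = 415 - j2.09 Ω = 415∠-0.3° Ω.
Step 4 — Source phasor: V = 24∠45.0° V = 16.97 + j16.97 V.
Step 5 — Current: I = V / Z = 0.04069 + j0.0411 A = 0.05783∠45.3° A.
Step 6 — Complex power: S = V·I* = 1.388 - j0.006989 VA.
Step 7 — Real power: P = Re(S) = 1.388 W.
Step 8 — Reactive power: Q = Im(S) = -0.006989 VAR.
Step 9 — Apparent power: |S| = 1.388 VA.
Step 10 — Power factor: PF = P/|S| = 1 (leading).

(a) P = 1.388 W  (b) Q = -0.006989 VAR  (c) S = 1.388 VA  (d) PF = 1 (leading)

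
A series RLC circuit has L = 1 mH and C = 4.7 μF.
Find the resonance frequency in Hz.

Step 1 — Resonance condition Im(Z)=0 gives ω₀ = 1/√(LC).
Step 2 — ω₀ = 1/√(0.001·4.7e-06) = 1.459e+04 rad/s.
Step 3 — f₀ = ω₀/(2π) = 2322 Hz.

f₀ = 2322 Hz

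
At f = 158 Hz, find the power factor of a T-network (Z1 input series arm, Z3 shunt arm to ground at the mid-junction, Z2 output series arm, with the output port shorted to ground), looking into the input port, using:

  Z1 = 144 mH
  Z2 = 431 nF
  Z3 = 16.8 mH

Step 1 — Angular frequency: ω = 2π·f = 2π·158 = 992.7 rad/s.
Step 2 — Component impedances:
  Z1: Z = jωL = j·992.7·0.144 = 0 + j143 Ω
  Z2: Z = 1/(jωC) = -j/(ω·C) = 0 - j2337 Ω
  Z3: Z = jωL = j·992.7·0.0168 = 0 + j16.68 Ω
Step 3 — With the output port shorted to ground, the output series arm Z2 runs from the junction to ground; the shunt arm Z3 also runs from the junction to ground. They appear in parallel: Z3 || Z2 = 0 + j16.8 Ω.
Step 4 — Series with input arm Z1: Z_in = Z1 + (Z3 || Z2) = 0 + j159.8 Ω = 159.8∠90.0° Ω.
Step 5 — Power factor: PF = cos(φ) = Re(Z)/|Z| = 0/159.8 = 0.
Step 6 — Type: Im(Z) = 159.8 ⇒ lagging (phase φ = 90.0°).

PF = 0 (lagging, φ = 90.0°)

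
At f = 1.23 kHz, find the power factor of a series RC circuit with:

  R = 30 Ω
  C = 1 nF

Step 1 — Angular frequency: ω = 2π·f = 2π·1230 = 7728 rad/s.
Step 2 — Component impedances:
  R: Z = R = 30 Ω
  C: Z = 1/(jωC) = -j/(ω·C) = 0 - j1.294e+05 Ω
Step 3 — Series combination: Z_total = R + C = 30 - j1.294e+05 Ω = 1.294e+05∠-90.0° Ω.
Step 4 — Power factor: PF = cos(φ) = Re(Z)/|Z| = 30/1.294e+05 = 0.0002318.
Step 5 — Type: Im(Z) = -1.294e+05 ⇒ leading (phase φ = -90.0°).

PF = 0.0002318 (leading, φ = -90.0°)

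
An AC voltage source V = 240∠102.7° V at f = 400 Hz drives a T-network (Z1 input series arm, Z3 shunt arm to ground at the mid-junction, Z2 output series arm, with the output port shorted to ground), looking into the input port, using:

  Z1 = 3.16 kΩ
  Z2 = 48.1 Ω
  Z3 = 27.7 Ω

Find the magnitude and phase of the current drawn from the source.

Step 1 — Angular frequency: ω = 2π·f = 2π·400 = 2513 rad/s.
Step 2 — Component impedances:
  Z1: Z = R = 3160 Ω
  Z2: Z = R = 48.1 Ω
  Z3: Z = R = 27.7 Ω
Step 3 — With the output port shorted to ground, the output series arm Z2 runs from the junction to ground; the shunt arm Z3 also runs from the junction to ground. They appear in parallel: Z3 || Z2 = 17.58 Ω.
Step 4 — Series with input arm Z1: Z_in = Z1 + (Z3 || Z2) = 3178 Ω = 3178∠0.0° Ω.
Step 5 — Source phasor: V = 240∠102.7° V = -52.76 + j234.1 V.
Step 6 — Ohm's law: I = V / Z_total = (-52.76 + j234.1) / (3178) = -0.0166 + j0.07368 A.
Step 7 — Convert to polar: |I| = 0.07553 A, ∠I = 102.7°.

I = 0.07553∠102.7° A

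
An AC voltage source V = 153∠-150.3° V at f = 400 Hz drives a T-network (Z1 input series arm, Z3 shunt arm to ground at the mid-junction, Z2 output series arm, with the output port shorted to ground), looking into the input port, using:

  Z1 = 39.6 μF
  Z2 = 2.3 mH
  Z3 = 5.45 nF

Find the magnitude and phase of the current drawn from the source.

Step 1 — Angular frequency: ω = 2π·f = 2π·400 = 2513 rad/s.
Step 2 — Component impedances:
  Z1: Z = 1/(jωC) = -j/(ω·C) = 0 - j10.05 Ω
  Z2: Z = jωL = j·2513·0.0023 = 0 + j5.781 Ω
  Z3: Z = 1/(jωC) = -j/(ω·C) = 0 - j7.301e+04 Ω
Step 3 — With the output port shorted to ground, the output series arm Z2 runs from the junction to ground; the shunt arm Z3 also runs from the junction to ground. They appear in parallel: Z3 || Z2 = 0 + j5.781 Ω.
Step 4 — Series with input arm Z1: Z_in = Z1 + (Z3 || Z2) = 0 - j4.267 Ω = 4.267∠-90.0° Ω.
Step 5 — Source phasor: V = 153∠-150.3° V = -132.9 - j75.81 V.
Step 6 — Ohm's law: I = V / Z_total = (-132.9 - j75.81) / (0 - j4.267) = 17.77 - j31.15 A.
Step 7 — Convert to polar: |I| = 35.86 A, ∠I = -60.3°.

I = 35.86∠-60.3° A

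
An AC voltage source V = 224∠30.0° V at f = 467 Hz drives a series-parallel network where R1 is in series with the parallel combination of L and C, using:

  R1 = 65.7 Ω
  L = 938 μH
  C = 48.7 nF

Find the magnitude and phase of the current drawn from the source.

Step 1 — Angular frequency: ω = 2π·f = 2π·467 = 2934 rad/s.
Step 2 — Component impedances:
  R1: Z = R = 65.7 Ω
  L: Z = jωL = j·2934·0.000938 = 0 + j2.752 Ω
  C: Z = 1/(jωC) = -j/(ω·C) = 0 - j6998 Ω
Step 3 — Parallel branch: L || C = 1/(1/L + 1/C) = 0 + j2.753 Ω.
Step 4 — Series with R1: Z_total = R1 + (L || C) = 65.7 + j2.753 Ω = 65.76∠2.4° Ω.
Step 5 — Source phasor: V = 224∠30.0° V = 194 + j112 V.
Step 6 — Ohm's law: I = V / Z_total = (194 + j112) / (65.7 + j2.753) = 3.019 + j1.578 A.
Step 7 — Convert to polar: |I| = 3.406 A, ∠I = 27.6°.

I = 3.406∠27.6° A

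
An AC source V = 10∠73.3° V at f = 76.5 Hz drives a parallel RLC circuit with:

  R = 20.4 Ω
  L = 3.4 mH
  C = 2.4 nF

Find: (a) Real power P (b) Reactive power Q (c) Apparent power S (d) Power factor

Step 1 — Angular frequency: ω = 2π·f = 2π·76.5 = 480.7 rad/s.
Step 2 — Component impedances:
  R: Z = R = 20.4 Ω
  L: Z = jωL = j·480.7·0.0034 = 0 + j1.634 Ω
  C: Z = 1/(jωC) = -j/(ω·C) = 0 - j8.669e+05 Ω
Step 3 — Parallel combination: 1/Z_total = 1/R + 1/L + 1/C; Z_total = 0.1301 + j1.624 Ω = 1.629∠85.4° Ω.
Step 4 — Source phasor: V = 10∠73.3° V = 2.874 + j9.578 V.
Step 5 — Current: I = V / Z = 6.002 - j1.289 A = 6.139∠-12.1° A.
Step 6 — Complex power: S = V·I* = 4.902 + j61.19 VA.
Step 7 — Real power: P = Re(S) = 4.902 W.
Step 8 — Reactive power: Q = Im(S) = 61.19 VAR.
Step 9 — Apparent power: |S| = 61.39 VA.
Step 10 — Power factor: PF = P/|S| = 0.07985 (lagging).

(a) P = 4.902 W  (b) Q = 61.19 VAR  (c) S = 61.39 VA  (d) PF = 0.07985 (lagging)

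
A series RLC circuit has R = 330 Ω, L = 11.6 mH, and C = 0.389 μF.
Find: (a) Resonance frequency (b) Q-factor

Step 1 — Resonance condition Im(Z)=0 gives ω₀ = 1/√(LC).
Step 2 — ω₀ = 1/√(0.0116·3.89e-07) = 1.489e+04 rad/s.
Step 3 — f₀ = ω₀/(2π) = 2369 Hz.
Step 4 — Series Q: Q = ω₀L/R = 1.489e+04·0.0116/330 = 0.5233.

(a) f₀ = 2369 Hz  (b) Q = 0.5233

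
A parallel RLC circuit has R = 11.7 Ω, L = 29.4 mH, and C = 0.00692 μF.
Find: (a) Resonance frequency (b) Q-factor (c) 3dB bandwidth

Step 1 — Resonance: ω₀ = 1/√(LC) = 1/√(0.0294·6.92e-09) = 7.011e+04 rad/s.
Step 2 — f₀ = ω₀/(2π) = 1.116e+04 Hz.
Step 3 — Parallel Q: Q = R/(ω₀L) = 11.7/(7.011e+04·0.0294) = 0.005676.
Step 4 — Bandwidth: Δω = ω₀/Q = 1.235e+07 rad/s; BW = Δω/(2π) = 1.966e+06 Hz.

(a) f₀ = 1.116e+04 Hz  (b) Q = 0.005676  (c) BW = 1.966e+06 Hz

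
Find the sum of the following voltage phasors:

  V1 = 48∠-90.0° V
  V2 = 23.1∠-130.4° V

Step 1 — Convert each phasor to rectangular form:
  V1 = 48·(cos(-90.0°) + j·sin(-90.0°)) = 0 - j48 V
  V2 = 23.1·(cos(-130.4°) + j·sin(-130.4°)) = -14.97 - j17.59 V
Step 2 — Sum components: V_total = -14.97 - j65.59 V.
Step 3 — Convert to polar: |V_total| = 67.28 V, ∠V_total = -102.9°.

V_total = 67.28∠-102.9° V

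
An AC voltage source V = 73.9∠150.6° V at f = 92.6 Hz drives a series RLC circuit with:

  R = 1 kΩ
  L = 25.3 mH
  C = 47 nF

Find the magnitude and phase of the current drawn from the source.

Step 1 — Angular frequency: ω = 2π·f = 2π·92.6 = 581.8 rad/s.
Step 2 — Component impedances:
  R: Z = R = 1000 Ω
  L: Z = jωL = j·581.8·0.0253 = 0 + j14.72 Ω
  C: Z = 1/(jωC) = -j/(ω·C) = 0 - j3.657e+04 Ω
Step 3 — Series combination: Z_total = R + L + C = 1000 - j3.655e+04 Ω = 3.657e+04∠-88.4° Ω.
Step 4 — Source phasor: V = 73.9∠150.6° V = -64.38 + j36.28 V.
Step 5 — Ohm's law: I = V / Z_total = (-64.38 + j36.28) / (1000 - j3.655e+04) = -0.00104 - j0.001733 A.
Step 6 — Convert to polar: |I| = 0.002021 A, ∠I = -121.0°.

I = 0.002021∠-121.0° A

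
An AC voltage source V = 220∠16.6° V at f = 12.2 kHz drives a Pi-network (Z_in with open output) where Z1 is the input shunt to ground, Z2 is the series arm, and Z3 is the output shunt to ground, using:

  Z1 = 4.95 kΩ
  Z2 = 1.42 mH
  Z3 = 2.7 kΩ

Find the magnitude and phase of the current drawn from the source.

Step 1 — Angular frequency: ω = 2π·f = 2π·1.22e+04 = 7.665e+04 rad/s.
Step 2 — Component impedances:
  Z1: Z = R = 4950 Ω
  Z2: Z = jωL = j·7.665e+04·0.00142 = 0 + j108.8 Ω
  Z3: Z = R = 2700 Ω
Step 3 — With open output, the series arm Z2 and the output shunt Z3 appear in series to ground: Z2 + Z3 = 2700 + j108.8 Ω.
Step 4 — Parallel with input shunt Z1: Z_in = Z1 || (Z2 + Z3) = 1748 + j45.56 Ω = 1748∠1.5° Ω.
Step 5 — Source phasor: V = 220∠16.6° V = 210.8 + j62.85 V.
Step 6 — Ohm's law: I = V / Z_total = (210.8 + j62.85) / (1748 + j45.56) = 0.1215 + j0.03279 A.
Step 7 — Convert to polar: |I| = 0.1258 A, ∠I = 15.1°.

I = 0.1258∠15.1° A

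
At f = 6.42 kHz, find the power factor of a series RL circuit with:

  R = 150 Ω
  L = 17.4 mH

Step 1 — Angular frequency: ω = 2π·f = 2π·6420 = 4.034e+04 rad/s.
Step 2 — Component impedances:
  R: Z = R = 150 Ω
  L: Z = jωL = j·4.034e+04·0.0174 = 0 + j701.9 Ω
Step 3 — Series combination: Z_total = R + L = 150 + j701.9 Ω = 717.7∠77.9° Ω.
Step 4 — Power factor: PF = cos(φ) = Re(Z)/|Z| = 150/717.7 = 0.209.
Step 5 — Type: Im(Z) = 701.9 ⇒ lagging (phase φ = 77.9°).

PF = 0.209 (lagging, φ = 77.9°)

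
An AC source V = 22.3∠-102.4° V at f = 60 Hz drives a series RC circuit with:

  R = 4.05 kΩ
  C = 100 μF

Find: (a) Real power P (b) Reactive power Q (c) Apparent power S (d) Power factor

Step 1 — Angular frequency: ω = 2π·f = 2π·60 = 377 rad/s.
Step 2 — Component impedances:
  R: Z = R = 4050 Ω
  C: Z = 1/(jωC) = -j/(ω·C) = 0 - j26.53 Ω
Step 3 — Series combination: Z_total = R + C = 4050 - j26.53 Ω = 4050∠-0.4° Ω.
Step 4 — Source phasor: V = 22.3∠-102.4° V = -4.789 - j21.78 V.
Step 5 — Current: I = V / Z = -0.001147 - j0.005385 A = 0.005506∠-102.0° A.
Step 6 — Complex power: S = V·I* = 0.1228 - j0.0008042 VA.
Step 7 — Real power: P = Re(S) = 0.1228 W.
Step 8 — Reactive power: Q = Im(S) = -0.0008042 VAR.
Step 9 — Apparent power: |S| = 0.1228 VA.
Step 10 — Power factor: PF = P/|S| = 1 (leading).

(a) P = 0.1228 W  (b) Q = -0.0008042 VAR  (c) S = 0.1228 VA  (d) PF = 1 (leading)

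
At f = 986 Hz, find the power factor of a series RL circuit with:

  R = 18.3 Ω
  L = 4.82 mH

Step 1 — Angular frequency: ω = 2π·f = 2π·986 = 6195 rad/s.
Step 2 — Component impedances:
  R: Z = R = 18.3 Ω
  L: Z = jωL = j·6195·0.00482 = 0 + j29.86 Ω
Step 3 — Series combination: Z_total = R + L = 18.3 + j29.86 Ω = 35.02∠58.5° Ω.
Step 4 — Power factor: PF = cos(φ) = Re(Z)/|Z| = 18.3/35.022 = 0.5225.
Step 5 — Type: Im(Z) = 29.86 ⇒ lagging (phase φ = 58.5°).

PF = 0.5225 (lagging, φ = 58.5°)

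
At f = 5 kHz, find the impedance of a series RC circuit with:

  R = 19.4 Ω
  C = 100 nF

Step 1 — Angular frequency: ω = 2π·f = 2π·5000 = 3.142e+04 rad/s.
Step 2 — Component impedances:
  R: Z = R = 19.4 Ω
  C: Z = 1/(jωC) = -j/(ω·C) = 0 - j318.3 Ω
Step 3 — Series combination: Z_total = R + C = 19.4 - j318.3 Ω = 318.9∠-86.5° Ω.

Z = 19.4 - j318.3 Ω = 318.9∠-86.5° Ω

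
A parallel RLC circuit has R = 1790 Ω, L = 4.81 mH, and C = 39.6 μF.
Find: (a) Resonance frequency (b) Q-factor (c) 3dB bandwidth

Step 1 — Resonance: ω₀ = 1/√(LC) = 1/√(0.00481·3.96e-05) = 2291 rad/s.
Step 2 — f₀ = ω₀/(2π) = 364.7 Hz.
Step 3 — Parallel Q: Q = R/(ω₀L) = 1790/(2291·0.00481) = 162.4.
Step 4 — Bandwidth: Δω = ω₀/Q = 14.11 rad/s; BW = Δω/(2π) = 2.245 Hz.

(a) f₀ = 364.7 Hz  (b) Q = 162.4  (c) BW = 2.245 Hz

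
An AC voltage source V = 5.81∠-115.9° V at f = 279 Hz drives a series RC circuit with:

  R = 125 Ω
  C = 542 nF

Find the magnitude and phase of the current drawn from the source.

Step 1 — Angular frequency: ω = 2π·f = 2π·279 = 1753 rad/s.
Step 2 — Component impedances:
  R: Z = R = 125 Ω
  C: Z = 1/(jωC) = -j/(ω·C) = 0 - j1052 Ω
Step 3 — Series combination: Z_total = R + C = 125 - j1052 Ω = 1060∠-83.2° Ω.
Step 4 — Source phasor: V = 5.81∠-115.9° V = -2.538 - j5.226 V.
Step 5 — Ohm's law: I = V / Z_total = (-2.538 - j5.226) / (125 - j1052) = 0.004614 - j0.002959 A.
Step 6 — Convert to polar: |I| = 0.005482 A, ∠I = -32.7°.

I = 0.005482∠-32.7° A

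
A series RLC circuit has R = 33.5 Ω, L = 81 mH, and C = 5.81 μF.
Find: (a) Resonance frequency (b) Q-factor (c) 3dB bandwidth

Step 1 — Resonance condition Im(Z)=0 gives ω₀ = 1/√(LC).
Step 2 — ω₀ = 1/√(0.081·5.81e-06) = 1458 rad/s.
Step 3 — f₀ = ω₀/(2π) = 232 Hz.
Step 4 — Series Q: Q = ω₀L/R = 1458·0.081/33.5 = 3.525.
Step 5 — 3dB bandwidth: Δω = ω₀/Q = 413.6 rad/s; BW = Δω/(2π) = 65.82 Hz.

(a) f₀ = 232 Hz  (b) Q = 3.525  (c) BW = 65.82 Hz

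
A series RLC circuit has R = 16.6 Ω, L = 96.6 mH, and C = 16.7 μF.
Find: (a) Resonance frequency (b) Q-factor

Step 1 — Resonance condition Im(Z)=0 gives ω₀ = 1/√(LC).
Step 2 — ω₀ = 1/√(0.0966·1.67e-05) = 787.3 rad/s.
Step 3 — f₀ = ω₀/(2π) = 125.3 Hz.
Step 4 — Series Q: Q = ω₀L/R = 787.3·0.0966/16.6 = 4.582.

(a) f₀ = 125.3 Hz  (b) Q = 4.582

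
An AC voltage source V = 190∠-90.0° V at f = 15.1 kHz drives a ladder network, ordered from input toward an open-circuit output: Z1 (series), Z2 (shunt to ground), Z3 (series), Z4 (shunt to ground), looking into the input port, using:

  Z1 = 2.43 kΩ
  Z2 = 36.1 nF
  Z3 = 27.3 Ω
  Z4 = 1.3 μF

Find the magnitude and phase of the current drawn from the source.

Step 1 — Angular frequency: ω = 2π·f = 2π·1.51e+04 = 9.488e+04 rad/s.
Step 2 — Component impedances:
  Z1: Z = R = 2430 Ω
  Z2: Z = 1/(jωC) = -j/(ω·C) = 0 - j292 Ω
  Z3: Z = R = 27.3 Ω
  Z4: Z = 1/(jωC) = -j/(ω·C) = 0 - j8.108 Ω
Step 3 — Ladder network (open output): work backward from the far end, alternating series and parallel combinations. Z_in = 2456 - j10.22 Ω = 2456∠-0.2° Ω.
Step 4 — Source phasor: V = 190∠-90.0° V = 0 - j190 V.
Step 5 — Ohm's law: I = V / Z_total = (0 - j190) / (2456 - j10.22) = 0.000322 - j0.07737 A.
Step 6 — Convert to polar: |I| = 0.07737 A, ∠I = -89.8°.

I = 0.07737∠-89.8° A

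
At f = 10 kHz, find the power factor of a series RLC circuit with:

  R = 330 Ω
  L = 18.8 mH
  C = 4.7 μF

Step 1 — Angular frequency: ω = 2π·f = 2π·1e+04 = 6.283e+04 rad/s.
Step 2 — Component impedances:
  R: Z = R = 330 Ω
  L: Z = jωL = j·6.283e+04·0.0188 = 0 + j1181 Ω
  C: Z = 1/(jωC) = -j/(ω·C) = 0 - j3.386 Ω
Step 3 — Series combination: Z_total = R + L + C = 330 + j1178 Ω = 1223∠74.3° Ω.
Step 4 — Power factor: PF = cos(φ) = Re(Z)/|Z| = 330/1223 = 0.2698.
Step 5 — Type: Im(Z) = 1178 ⇒ lagging (phase φ = 74.3°).

PF = 0.2698 (lagging, φ = 74.3°)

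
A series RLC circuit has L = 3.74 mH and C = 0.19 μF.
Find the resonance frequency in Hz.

Step 1 — Resonance condition Im(Z)=0 gives ω₀ = 1/√(LC).
Step 2 — ω₀ = 1/√(0.00374·1.9e-07) = 3.751e+04 rad/s.
Step 3 — f₀ = ω₀/(2π) = 5970 Hz.

f₀ = 5970 Hz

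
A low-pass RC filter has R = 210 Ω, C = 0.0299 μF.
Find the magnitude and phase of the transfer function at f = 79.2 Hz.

Step 1 — Angular frequency: ω = 2π·79.2 = 497.6 rad/s.
Step 2 — Transfer function: H(jω) = 1/(1 + jωRC).
Step 3 — Denominator: 1 + jωRC = 1 + j·497.6·210·2.99e-08 = 1 + j0.003125.
Step 4 — H = 1 - j0.003125.
Step 5 — Magnitude: |H| = 1 (-0.0 dB); phase: φ = -0.2°.

|H| = 1 (-0.0 dB), φ = -0.2°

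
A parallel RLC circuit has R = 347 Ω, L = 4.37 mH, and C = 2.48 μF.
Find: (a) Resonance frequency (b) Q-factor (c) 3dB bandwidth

Step 1 — Resonance: ω₀ = 1/√(LC) = 1/√(0.00437·2.48e-06) = 9606 rad/s.
Step 2 — f₀ = ω₀/(2π) = 1529 Hz.
Step 3 — Parallel Q: Q = R/(ω₀L) = 347/(9606·0.00437) = 8.266.
Step 4 — Bandwidth: Δω = ω₀/Q = 1162 rad/s; BW = Δω/(2π) = 184.9 Hz.

(a) f₀ = 1529 Hz  (b) Q = 8.266  (c) BW = 184.9 Hz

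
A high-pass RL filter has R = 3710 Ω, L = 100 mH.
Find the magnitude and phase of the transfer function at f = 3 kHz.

Step 1 — Angular frequency: ω = 2π·3000 = 1.885e+04 rad/s.
Step 2 — Transfer function: H(jω) = jωL/(R + jωL).
Step 3 — Numerator jωL = j·1885; denominator R + jωL = 3710 + j1885.
Step 4 — H = 0.2052 + j0.4038.
Step 5 — Magnitude: |H| = 0.453 (-6.9 dB); phase: φ = 63.1°.

|H| = 0.453 (-6.9 dB), φ = 63.1°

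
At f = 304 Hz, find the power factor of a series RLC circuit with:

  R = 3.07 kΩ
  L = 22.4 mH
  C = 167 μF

Step 1 — Angular frequency: ω = 2π·f = 2π·304 = 1910 rad/s.
Step 2 — Component impedances:
  R: Z = R = 3070 Ω
  L: Z = jωL = j·1910·0.0224 = 0 + j42.79 Ω
  C: Z = 1/(jωC) = -j/(ω·C) = 0 - j3.135 Ω
Step 3 — Series combination: Z_total = R + L + C = 3070 + j39.65 Ω = 3070∠0.7° Ω.
Step 4 — Power factor: PF = cos(φ) = Re(Z)/|Z| = 3070/3070.3 = 0.9999.
Step 5 — Type: Im(Z) = 39.65 ⇒ lagging (phase φ = 0.7°).

PF = 0.9999 (lagging, φ = 0.7°)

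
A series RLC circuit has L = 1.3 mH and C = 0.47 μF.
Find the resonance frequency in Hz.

Step 1 — Resonance condition Im(Z)=0 gives ω₀ = 1/√(LC).
Step 2 — ω₀ = 1/√(0.0013·4.7e-07) = 4.046e+04 rad/s.
Step 3 — f₀ = ω₀/(2π) = 6439 Hz.

f₀ = 6439 Hz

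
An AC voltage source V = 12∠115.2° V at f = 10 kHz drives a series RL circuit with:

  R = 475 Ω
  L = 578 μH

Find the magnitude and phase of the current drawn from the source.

Step 1 — Angular frequency: ω = 2π·f = 2π·1e+04 = 6.283e+04 rad/s.
Step 2 — Component impedances:
  R: Z = R = 475 Ω
  L: Z = jωL = j·6.283e+04·0.000578 = 0 + j36.32 Ω
Step 3 — Series combination: Z_total = R + L = 475 + j36.32 Ω = 476.4∠4.4° Ω.
Step 4 — Source phasor: V = 12∠115.2° V = -5.109 + j10.86 V.
Step 5 — Ohm's law: I = V / Z_total = (-5.109 + j10.86) / (475 + j36.32) = -0.008956 + j0.02354 A.
Step 6 — Convert to polar: |I| = 0.02519 A, ∠I = 110.8°.

I = 0.02519∠110.8° A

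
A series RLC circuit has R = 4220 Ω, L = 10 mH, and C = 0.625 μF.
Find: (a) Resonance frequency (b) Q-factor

Step 1 — Resonance condition Im(Z)=0 gives ω₀ = 1/√(LC).
Step 2 — ω₀ = 1/√(0.01·6.25e-07) = 1.265e+04 rad/s.
Step 3 — f₀ = ω₀/(2π) = 2013 Hz.
Step 4 — Series Q: Q = ω₀L/R = 1.265e+04·0.01/4220 = 0.02997.

(a) f₀ = 2013 Hz  (b) Q = 0.02997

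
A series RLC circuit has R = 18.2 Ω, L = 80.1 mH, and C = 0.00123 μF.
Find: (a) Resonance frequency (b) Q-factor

Step 1 — Resonance condition Im(Z)=0 gives ω₀ = 1/√(LC).
Step 2 — ω₀ = 1/√(0.0801·1.23e-09) = 1.007e+05 rad/s.
Step 3 — f₀ = ω₀/(2π) = 1.603e+04 Hz.
Step 4 — Series Q: Q = ω₀L/R = 1.007e+05·0.0801/18.2 = 443.4.

(a) f₀ = 1.603e+04 Hz  (b) Q = 443.4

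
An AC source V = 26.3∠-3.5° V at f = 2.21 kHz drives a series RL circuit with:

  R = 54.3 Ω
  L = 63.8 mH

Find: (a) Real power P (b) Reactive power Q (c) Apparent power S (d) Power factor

Step 1 — Angular frequency: ω = 2π·f = 2π·2210 = 1.389e+04 rad/s.
Step 2 — Component impedances:
  R: Z = R = 54.3 Ω
  L: Z = jωL = j·1.389e+04·0.0638 = 0 + j885.9 Ω
Step 3 — Series combination: Z_total = R + L = 54.3 + j885.9 Ω = 887.6∠86.5° Ω.
Step 4 — Source phasor: V = 26.3∠-3.5° V = 26.25 - j1.606 V.
Step 5 — Current: I = V / Z = 3.833e-06 - j0.02963 A = 0.02963∠-90.0° A.
Step 6 — Complex power: S = V·I* = 0.04768 + j0.7778 VA.
Step 7 — Real power: P = Re(S) = 0.04768 W.
Step 8 — Reactive power: Q = Im(S) = 0.7778 VAR.
Step 9 — Apparent power: |S| = 0.7793 VA.
Step 10 — Power factor: PF = P/|S| = 0.06118 (lagging).

(a) P = 0.04768 W  (b) Q = 0.7778 VAR  (c) S = 0.7793 VA  (d) PF = 0.06118 (lagging)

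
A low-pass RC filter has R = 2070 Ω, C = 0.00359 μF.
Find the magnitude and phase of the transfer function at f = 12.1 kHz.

Step 1 — Angular frequency: ω = 2π·1.21e+04 = 7.603e+04 rad/s.
Step 2 — Transfer function: H(jω) = 1/(1 + jωRC).
Step 3 — Denominator: 1 + jωRC = 1 + j·7.603e+04·2070·3.59e-09 = 1 + j0.565.
Step 4 — H = 0.758 - j0.4283.
Step 5 — Magnitude: |H| = 0.8707 (-1.2 dB); phase: φ = -29.5°.

|H| = 0.8707 (-1.2 dB), φ = -29.5°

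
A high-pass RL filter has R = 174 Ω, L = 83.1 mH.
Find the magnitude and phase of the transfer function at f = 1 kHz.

Step 1 — Angular frequency: ω = 2π·1000 = 6283 rad/s.
Step 2 — Transfer function: H(jω) = jωL/(R + jωL).
Step 3 — Numerator jωL = j·522.1; denominator R + jωL = 174 + j522.1.
Step 4 — H = 0.9 + j0.2999.
Step 5 — Magnitude: |H| = 0.9487 (-0.5 dB); phase: φ = 18.4°.

|H| = 0.9487 (-0.5 dB), φ = 18.4°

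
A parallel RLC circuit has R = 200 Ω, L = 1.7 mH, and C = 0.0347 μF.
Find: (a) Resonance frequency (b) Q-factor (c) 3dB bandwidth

Step 1 — Resonance: ω₀ = 1/√(LC) = 1/√(0.0017·3.47e-08) = 1.302e+05 rad/s.
Step 2 — f₀ = ω₀/(2π) = 2.072e+04 Hz.
Step 3 — Parallel Q: Q = R/(ω₀L) = 200/(1.302e+05·0.0017) = 0.9036.
Step 4 — Bandwidth: Δω = ω₀/Q = 1.441e+05 rad/s; BW = Δω/(2π) = 2.293e+04 Hz.

(a) f₀ = 2.072e+04 Hz  (b) Q = 0.9036  (c) BW = 2.293e+04 Hz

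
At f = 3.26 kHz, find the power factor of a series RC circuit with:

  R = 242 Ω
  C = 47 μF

Step 1 — Angular frequency: ω = 2π·f = 2π·3260 = 2.048e+04 rad/s.
Step 2 — Component impedances:
  R: Z = R = 242 Ω
  C: Z = 1/(jωC) = -j/(ω·C) = 0 - j1.039 Ω
Step 3 — Series combination: Z_total = R + C = 242 - j1.039 Ω = 242∠-0.2° Ω.
Step 4 — Power factor: PF = cos(φ) = Re(Z)/|Z| = 242/242 = 1.
Step 5 — Type: Im(Z) = -1.039 ⇒ leading (phase φ = -0.2°).

PF = 1 (leading, φ = -0.2°)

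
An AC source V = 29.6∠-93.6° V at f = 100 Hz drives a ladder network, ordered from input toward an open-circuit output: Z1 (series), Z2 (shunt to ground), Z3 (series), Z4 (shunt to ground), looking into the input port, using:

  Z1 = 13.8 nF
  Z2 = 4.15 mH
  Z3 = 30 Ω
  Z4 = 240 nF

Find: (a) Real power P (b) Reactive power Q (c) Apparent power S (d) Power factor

Step 1 — Angular frequency: ω = 2π·f = 2π·100 = 628.3 rad/s.
Step 2 — Component impedances:
  Z1: Z = 1/(jωC) = -j/(ω·C) = 0 - j1.153e+05 Ω
  Z2: Z = jωL = j·628.3·0.00415 = 0 + j2.608 Ω
  Z3: Z = R = 30 Ω
  Z4: Z = 1/(jωC) = -j/(ω·C) = 0 - j6631 Ω
Step 3 — Ladder network (open output): work backward from the far end, alternating series and parallel combinations. Z_in = 0 - j1.153e+05 Ω = 1.153e+05∠-90.0° Ω.
Step 4 — Source phasor: V = 29.6∠-93.6° V = -1.859 - j29.54 V.
Step 5 — Current: I = V / Z = 0.0002562 - j1.612e-05 A = 0.0002567∠-3.6° A.
Step 6 — Complex power: S = V·I* = 0 - j0.007597 VA.
Step 7 — Real power: P = Re(S) = 0 W.
Step 8 — Reactive power: Q = Im(S) = -0.007597 VAR.
Step 9 — Apparent power: |S| = 0.007597 VA.
Step 10 — Power factor: PF = P/|S| = 0 (leading).

(a) P = 0 W  (b) Q = -0.007597 VAR  (c) S = 0.007597 VA  (d) PF = 0 (leading)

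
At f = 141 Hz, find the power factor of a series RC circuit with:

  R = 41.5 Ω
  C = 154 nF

Step 1 — Angular frequency: ω = 2π·f = 2π·141 = 885.9 rad/s.
Step 2 — Component impedances:
  R: Z = R = 41.5 Ω
  C: Z = 1/(jωC) = -j/(ω·C) = 0 - j7330 Ω
Step 3 — Series combination: Z_total = R + C = 41.5 - j7330 Ω = 7330∠-89.7° Ω.
Step 4 — Power factor: PF = cos(φ) = Re(Z)/|Z| = 41.5/7330 = 0.005662.
Step 5 — Type: Im(Z) = -7330 ⇒ leading (phase φ = -89.7°).

PF = 0.005662 (leading, φ = -89.7°)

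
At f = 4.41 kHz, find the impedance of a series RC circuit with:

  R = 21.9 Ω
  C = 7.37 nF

Step 1 — Angular frequency: ω = 2π·f = 2π·4410 = 2.771e+04 rad/s.
Step 2 — Component impedances:
  R: Z = R = 21.9 Ω
  C: Z = 1/(jωC) = -j/(ω·C) = 0 - j4897 Ω
Step 3 — Series combination: Z_total = R + C = 21.9 - j4897 Ω = 4897∠-89.7° Ω.

Z = 21.9 - j4897 Ω = 4897∠-89.7° Ω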